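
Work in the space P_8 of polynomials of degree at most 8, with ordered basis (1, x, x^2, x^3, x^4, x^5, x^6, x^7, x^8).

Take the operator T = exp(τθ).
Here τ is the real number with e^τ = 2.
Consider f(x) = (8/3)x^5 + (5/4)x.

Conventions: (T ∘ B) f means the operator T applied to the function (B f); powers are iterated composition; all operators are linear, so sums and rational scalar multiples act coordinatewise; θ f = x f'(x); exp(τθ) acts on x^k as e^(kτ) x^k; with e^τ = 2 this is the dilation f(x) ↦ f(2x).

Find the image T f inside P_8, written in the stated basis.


exp(τθ) x^k = e^(kτ) x^k; with e^τ = 2 this sends x^k to 2^k x^k
x ↦ 2 x
x^5 ↦ 32 x^5
applying this coordinatewise to f: exp(τθ) f = (256/3)x^5 + (5/2)x

g(x) = (256/3)x^5 + (5/2)x


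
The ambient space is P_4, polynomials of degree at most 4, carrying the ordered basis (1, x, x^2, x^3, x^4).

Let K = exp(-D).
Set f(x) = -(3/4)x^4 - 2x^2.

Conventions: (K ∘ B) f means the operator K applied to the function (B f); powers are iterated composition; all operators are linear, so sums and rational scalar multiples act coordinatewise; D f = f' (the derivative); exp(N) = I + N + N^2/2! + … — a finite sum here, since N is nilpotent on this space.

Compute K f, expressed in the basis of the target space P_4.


order-1 term: 3x^3 + 4x
order-2 term: -(9/2)x^2 - 2
order-3 term: 3x
order-4 term: -3/4
the series for exp(-D) f terminates at order 4
exp(-D) f = -(3/4)x^4 + 3x^3 - (13/2)x^2 + 7x - 11/4

the image equals g(x) = -(3/4)x^4 + 3x^3 - (13/2)x^2 + 7x - 11/4


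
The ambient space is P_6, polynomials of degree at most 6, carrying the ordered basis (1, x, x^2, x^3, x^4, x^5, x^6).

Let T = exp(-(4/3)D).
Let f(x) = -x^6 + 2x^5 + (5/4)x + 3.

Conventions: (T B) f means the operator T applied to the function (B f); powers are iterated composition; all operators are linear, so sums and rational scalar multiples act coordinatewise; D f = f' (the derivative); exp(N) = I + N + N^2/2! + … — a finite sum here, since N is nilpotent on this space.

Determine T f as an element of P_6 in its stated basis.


order-1 term: 8x^5 - (40/3)x^4 - 5/3
order-2 term: -(80/3)x^4 + (320/9)x^3
order-3 term: (1280/27)x^3 - (1280/27)x^2
order-4 term: -(1280/27)x^2 + (2560/81)x
order-5 term: (2048/81)x - 2048/243
order-6 term: -4096/729
the series for exp(-(4/3)D) f terminates at order 6
exp(-(4/3)D) f = -x^6 + 10x^5 - 40x^4 + (2240/27)x^3 - (2560/27)x^2 + (2093/36)x - 9268/729

the image equals g(x) = -x^6 + 10x^5 - 40x^4 + (2240/27)x^3 - (2560/27)x^2 + (2093/36)x - 9268/729


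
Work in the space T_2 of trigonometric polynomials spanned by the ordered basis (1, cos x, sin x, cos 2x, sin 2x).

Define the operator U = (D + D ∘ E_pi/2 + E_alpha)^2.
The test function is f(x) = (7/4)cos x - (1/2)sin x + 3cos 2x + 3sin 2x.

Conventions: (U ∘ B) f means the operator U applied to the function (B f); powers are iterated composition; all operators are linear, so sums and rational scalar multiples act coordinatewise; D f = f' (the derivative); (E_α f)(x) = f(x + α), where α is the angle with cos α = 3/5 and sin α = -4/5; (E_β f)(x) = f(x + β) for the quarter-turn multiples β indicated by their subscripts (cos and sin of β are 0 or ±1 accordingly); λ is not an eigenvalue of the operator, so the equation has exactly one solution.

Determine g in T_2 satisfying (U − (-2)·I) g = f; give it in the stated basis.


write g with unknown coordinates in the stated basis and equate coefficients in (U − (-2)·I) g = f
solving from the highest basis element down gives g = (363/452)cos x - (67/226)sin x + (129/113)cos 2x + (353/113)sin 2x
check: U g = (65/452)cos x + (21/226)sin x + (81/113)cos 2x - (367/113)sin 2x
so U g − (-2)·g = (7/4)cos x - (1/2)sin x + 3cos 2x + 3sin 2x = f ✓

the image equals g(x) = (363/452)cos x - (67/226)sin x + (129/113)cos 2x + (353/113)sin 2x


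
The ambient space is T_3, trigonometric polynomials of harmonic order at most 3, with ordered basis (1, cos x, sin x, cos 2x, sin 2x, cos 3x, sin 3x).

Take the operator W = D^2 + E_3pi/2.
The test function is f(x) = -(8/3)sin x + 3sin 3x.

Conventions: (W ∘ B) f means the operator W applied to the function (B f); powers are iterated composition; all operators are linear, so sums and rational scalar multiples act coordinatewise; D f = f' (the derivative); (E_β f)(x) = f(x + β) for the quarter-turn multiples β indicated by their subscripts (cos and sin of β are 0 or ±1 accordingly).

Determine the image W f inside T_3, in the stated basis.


the result is g(x) = (8/3)cos x + (8/3)sin x + 3cos 3x - 27sin 3x

D f = -(8/3)cos x + 9cos 3x
D D f = (8/3)sin x - 27sin 3x
E_3pi/2 f = (8/3)cos x + 3cos 3x
(D^2 + E_3pi/2) f = (8/3)cos x + (8/3)sin x + 3cos 3x - 27sin 3x


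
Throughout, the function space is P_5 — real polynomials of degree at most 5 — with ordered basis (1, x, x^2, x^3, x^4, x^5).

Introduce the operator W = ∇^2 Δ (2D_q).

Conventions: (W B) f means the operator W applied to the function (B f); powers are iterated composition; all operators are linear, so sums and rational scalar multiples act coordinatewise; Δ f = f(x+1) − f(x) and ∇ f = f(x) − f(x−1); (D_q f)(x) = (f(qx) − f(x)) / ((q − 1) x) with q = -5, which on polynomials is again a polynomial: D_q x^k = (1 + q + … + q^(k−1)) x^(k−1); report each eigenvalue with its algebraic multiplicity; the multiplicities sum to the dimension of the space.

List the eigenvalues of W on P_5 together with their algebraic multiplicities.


λ = 0 (multiplicity 6)

image of 1: 0
image of x: 0
image of x^2: 0
image of x^3: 0
image of x^4: -1248
image of x^5: 25008x - 12504
the matrix is upper triangular; its diagonal is (0, 0, 0, 0, 0, 0)
for a triangular matrix the eigenvalues are the diagonal entries, with algebraic multiplicity their repetition count


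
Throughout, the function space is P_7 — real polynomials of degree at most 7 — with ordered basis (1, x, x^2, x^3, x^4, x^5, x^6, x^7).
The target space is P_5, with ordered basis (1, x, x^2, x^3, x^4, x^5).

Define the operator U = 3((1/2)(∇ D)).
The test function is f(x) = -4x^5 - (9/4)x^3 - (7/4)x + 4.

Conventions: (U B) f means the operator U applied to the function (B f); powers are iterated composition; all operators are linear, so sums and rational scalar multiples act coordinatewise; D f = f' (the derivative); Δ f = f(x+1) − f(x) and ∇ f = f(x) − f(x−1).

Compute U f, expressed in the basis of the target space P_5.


the image equals g(x) = -120x^3 + 180x^2 - (561/4)x + 321/8

D f = -20x^4 - (27/4)x^2 - 7/4
∇ D f = -80x^3 + 120x^2 - (187/2)x + 107/4
((1/2)(∇ D)) f = -40x^3 + 60x^2 - (187/4)x + 107/8
(3((1/2)(∇ D))) f = -120x^3 + 180x^2 - (561/4)x + 321/8


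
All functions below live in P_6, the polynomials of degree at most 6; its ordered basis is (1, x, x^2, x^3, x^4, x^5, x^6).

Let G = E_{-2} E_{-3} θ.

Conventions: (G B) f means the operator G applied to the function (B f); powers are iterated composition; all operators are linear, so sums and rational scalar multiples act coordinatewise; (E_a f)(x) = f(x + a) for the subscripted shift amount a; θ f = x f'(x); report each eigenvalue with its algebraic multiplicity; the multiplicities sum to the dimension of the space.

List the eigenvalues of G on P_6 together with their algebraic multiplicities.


λ = 0 (multiplicity 1), λ = 1 (multiplicity 1), λ = 2 (multiplicity 1), λ = 3 (multiplicity 1), λ = 4 (multiplicity 1), λ = 5 (multiplicity 1), λ = 6 (multiplicity 1)

image of 1: 0
image of x: x - 5
image of x^2: 2x^2 - 20x + 50
image of x^3: 3x^3 - 45x^2 + 225x - 375
image of x^4: 4x^4 - 80x^3 + 600x^2 - 2000x + 2500
image of x^5: 5x^5 - 125x^4 + 1250x^3 - 6250x^2 + 15625x - 15625
image of x^6: 6x^6 - 180x^5 + 2250x^4 - 15000x^3 + 56250x^2 - 112500x + 93750
the matrix is upper triangular; its diagonal is (0, 1, 2, 3, 4, 5, 6)
for a triangular matrix the eigenvalues are the diagonal entries, with algebraic multiplicity their repetition count


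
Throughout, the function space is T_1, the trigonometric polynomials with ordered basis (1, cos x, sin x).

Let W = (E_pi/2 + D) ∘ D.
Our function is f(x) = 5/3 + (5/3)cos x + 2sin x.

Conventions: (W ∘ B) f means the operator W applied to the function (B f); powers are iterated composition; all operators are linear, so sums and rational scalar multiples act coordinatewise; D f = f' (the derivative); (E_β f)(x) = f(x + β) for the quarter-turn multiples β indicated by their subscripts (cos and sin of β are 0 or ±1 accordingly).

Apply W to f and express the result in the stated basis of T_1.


D f = 2cos x - (5/3)sin x
E_pi/2 D f = -(5/3)cos x - 2sin x
D D f = -(5/3)cos x - 2sin x
(E_pi/2 + D) D f = -(10/3)cos x - 4sin x

g(x) = -(10/3)cos x - 4sin x


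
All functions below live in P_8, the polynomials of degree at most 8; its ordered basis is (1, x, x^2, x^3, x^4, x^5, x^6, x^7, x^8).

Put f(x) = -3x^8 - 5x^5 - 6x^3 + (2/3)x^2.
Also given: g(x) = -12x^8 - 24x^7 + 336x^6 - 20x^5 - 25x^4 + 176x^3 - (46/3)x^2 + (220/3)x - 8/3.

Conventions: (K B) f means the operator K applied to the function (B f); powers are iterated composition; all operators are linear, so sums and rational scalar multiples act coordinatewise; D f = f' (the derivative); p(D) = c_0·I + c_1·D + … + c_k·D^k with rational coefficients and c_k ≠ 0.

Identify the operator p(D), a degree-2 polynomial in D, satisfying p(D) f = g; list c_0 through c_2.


D^0 f = -3x^8 - 5x^5 - 6x^3 + (2/3)x^2
D^1 f = -24x^7 - 25x^4 - 18x^2 + (4/3)x
D^2 f = -168x^6 - 100x^3 - 36x + 4/3
matching coefficients of g against c_0 f + c_1 Df + … from the top degree down determines the c_i
solution: c_0 = 4, c_1 = 1, c_2 = -2

c_0 = 4, c_1 = 1, c_2 = -2


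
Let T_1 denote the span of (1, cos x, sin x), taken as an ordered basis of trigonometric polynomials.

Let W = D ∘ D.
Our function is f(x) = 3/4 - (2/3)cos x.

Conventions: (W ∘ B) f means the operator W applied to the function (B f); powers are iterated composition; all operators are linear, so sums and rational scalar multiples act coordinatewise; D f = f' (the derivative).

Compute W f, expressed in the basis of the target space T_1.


g(x) = (2/3)cos x

D f = (2/3)sin x
D D f = (2/3)cos x


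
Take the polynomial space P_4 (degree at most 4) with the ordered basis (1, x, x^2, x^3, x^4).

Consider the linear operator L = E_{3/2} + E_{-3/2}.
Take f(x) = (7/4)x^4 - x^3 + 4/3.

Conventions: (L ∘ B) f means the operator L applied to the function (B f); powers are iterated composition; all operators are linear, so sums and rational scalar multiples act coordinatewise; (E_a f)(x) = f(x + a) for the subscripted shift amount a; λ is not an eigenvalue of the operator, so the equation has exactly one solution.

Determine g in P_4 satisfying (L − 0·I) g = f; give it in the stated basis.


the image equals g(x) = (7/8)x^4 - (1/2)x^3 - (189/16)x^2 + (27/8)x + 8761/384

write g with unknown coordinates in the stated basis and equate coefficients in (L − 0·I) g = f
solving from the highest basis element down gives g = (7/8)x^4 - (1/2)x^3 - (189/16)x^2 + (27/8)x + 8761/384
check: L g = (7/4)x^4 - x^3 + 4/3
so L g − 0·g = (7/4)x^4 - x^3 + 4/3 = f ✓


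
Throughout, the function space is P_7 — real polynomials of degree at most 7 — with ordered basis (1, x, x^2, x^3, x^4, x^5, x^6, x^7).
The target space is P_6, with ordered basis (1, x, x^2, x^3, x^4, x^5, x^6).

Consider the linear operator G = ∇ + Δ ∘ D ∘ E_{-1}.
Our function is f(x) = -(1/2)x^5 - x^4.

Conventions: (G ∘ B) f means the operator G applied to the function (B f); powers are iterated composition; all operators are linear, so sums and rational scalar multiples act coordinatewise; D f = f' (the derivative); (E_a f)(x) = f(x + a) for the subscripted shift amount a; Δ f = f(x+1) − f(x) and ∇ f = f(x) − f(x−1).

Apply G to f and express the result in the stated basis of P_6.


g(x) = -(5/2)x^4 - 9x^3 + 4x^2 + (1/2)x - 1

∇ f = -(5/2)x^4 + x^3 + x^2 - (3/2)x + 1/2
E_{-1} f = -(1/2)x^5 + (3/2)x^4 - x^3 - x^2 + (3/2)x - 1/2
D E_{-1} f = -(5/2)x^4 + 6x^3 - 3x^2 - 2x + 3/2
Δ D E_{-1} f = -10x^3 + 3x^2 + 2x - 3/2
(∇ + Δ ∘ D ∘ E_{-1}) f = -(5/2)x^4 - 9x^3 + 4x^2 + (1/2)x - 1


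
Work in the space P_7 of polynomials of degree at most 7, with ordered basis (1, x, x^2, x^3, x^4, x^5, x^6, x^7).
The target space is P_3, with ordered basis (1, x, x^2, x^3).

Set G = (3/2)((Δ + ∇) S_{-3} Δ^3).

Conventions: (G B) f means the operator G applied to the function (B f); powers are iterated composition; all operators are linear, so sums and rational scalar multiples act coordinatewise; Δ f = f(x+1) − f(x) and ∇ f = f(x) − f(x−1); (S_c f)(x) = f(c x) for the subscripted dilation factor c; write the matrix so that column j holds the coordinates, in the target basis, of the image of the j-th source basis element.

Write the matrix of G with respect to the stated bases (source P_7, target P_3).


the matrix is [[0, 0, 0, 0, -216, -1620, -17820, -136080]; [0, 0, 0, 0, 0, 3240, 29160, 374220]; [0, 0, 0, 0, 0, 0, -29160, -306180]; [0, 0, 0, 0, 0, 0, 0, 204120]] (rows listed top to bottom)

image of 1: 0
image of x: 0
image of x^2: 0
image of x^3: 0
image of x^4: -216
image of x^5: 3240x - 1620
image of x^6: -29160x^2 + 29160x - 17820
image of x^7: 204120x^3 - 306180x^2 + 374220x - 136080
each image's coordinates form column j of the matrix


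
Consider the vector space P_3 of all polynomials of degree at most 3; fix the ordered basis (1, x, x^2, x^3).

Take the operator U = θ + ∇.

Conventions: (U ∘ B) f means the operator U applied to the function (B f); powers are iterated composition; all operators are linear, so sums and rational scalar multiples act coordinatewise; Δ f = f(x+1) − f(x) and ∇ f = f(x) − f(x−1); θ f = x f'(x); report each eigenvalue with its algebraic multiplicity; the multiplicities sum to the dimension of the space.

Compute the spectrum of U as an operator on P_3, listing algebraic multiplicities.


λ = 0 (multiplicity 1), λ = 1 (multiplicity 1), λ = 2 (multiplicity 1), λ = 3 (multiplicity 1)

image of 1: 0
image of x: x + 1
image of x^2: 2x^2 + 2x - 1
image of x^3: 3x^3 + 3x^2 - 3x + 1
the matrix is upper triangular; its diagonal is (0, 1, 2, 3)
for a triangular matrix the eigenvalues are the diagonal entries, with algebraic multiplicity their repetition count


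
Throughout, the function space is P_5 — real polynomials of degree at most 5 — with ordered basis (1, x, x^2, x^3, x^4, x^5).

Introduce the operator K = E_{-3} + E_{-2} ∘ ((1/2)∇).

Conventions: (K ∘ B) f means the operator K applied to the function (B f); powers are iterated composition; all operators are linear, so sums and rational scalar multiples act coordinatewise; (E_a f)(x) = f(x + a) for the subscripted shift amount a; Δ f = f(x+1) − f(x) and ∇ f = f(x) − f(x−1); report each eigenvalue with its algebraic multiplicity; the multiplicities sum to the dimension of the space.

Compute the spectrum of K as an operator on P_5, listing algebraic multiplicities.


image of 1: 1
image of x: x - 5/2
image of x^2: x^2 - 5x + 13/2
image of x^3: x^3 - (15/2)x^2 + (39/2)x - 35/2
image of x^4: x^4 - 10x^3 + 39x^2 - 70x + 97/2
image of x^5: x^5 - (25/2)x^4 + 65x^3 - 175x^2 + (485/2)x - 275/2
the matrix is upper triangular; its diagonal is (1, 1, 1, 1, 1, 1)
for a triangular matrix the eigenvalues are the diagonal entries, with algebraic multiplicity their repetition count

λ = 1 (multiplicity 6)


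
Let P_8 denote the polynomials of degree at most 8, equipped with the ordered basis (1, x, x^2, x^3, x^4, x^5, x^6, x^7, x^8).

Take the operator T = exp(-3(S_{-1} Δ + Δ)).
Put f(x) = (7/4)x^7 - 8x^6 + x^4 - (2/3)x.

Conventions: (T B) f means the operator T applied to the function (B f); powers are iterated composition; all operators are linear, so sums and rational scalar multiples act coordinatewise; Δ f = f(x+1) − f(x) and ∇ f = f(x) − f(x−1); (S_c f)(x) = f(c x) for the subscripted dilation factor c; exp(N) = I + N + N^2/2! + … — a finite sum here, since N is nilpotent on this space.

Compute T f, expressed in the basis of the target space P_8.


order-1 term: -(147/2)x^6 + (705/2)x^4 + (927/2)x^2 + 71/2
order-2 term: (6615/2)x^4 - (6075/2)x^2 - 4455/2
order-3 term: -39690x^2 - 540
order-4 term: 59535
the series for exp(-3(S_{-1} Δ + Δ)) f terminates at order 4
exp(-3(S_{-1} Δ + Δ)) f = (7/4)x^7 - (163/2)x^6 + 3661x^4 - 42264x^2 - (2/3)x + 56803

the result is g(x) = (7/4)x^7 - (163/2)x^6 + 3661x^4 - 42264x^2 - (2/3)x + 56803


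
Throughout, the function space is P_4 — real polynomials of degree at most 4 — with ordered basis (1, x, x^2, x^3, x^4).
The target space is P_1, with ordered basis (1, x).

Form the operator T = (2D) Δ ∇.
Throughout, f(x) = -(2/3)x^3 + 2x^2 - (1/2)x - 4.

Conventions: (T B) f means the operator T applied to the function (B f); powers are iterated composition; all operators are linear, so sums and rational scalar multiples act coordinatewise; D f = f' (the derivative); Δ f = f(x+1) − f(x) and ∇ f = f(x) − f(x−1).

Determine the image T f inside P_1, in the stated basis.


the image equals g(x) = -8

∇ f = -2x^2 + 6x - 19/6
Δ ∇ f = -4x + 4
D (Δ ∇) f = -4
(2D) (Δ ∇) f = -8


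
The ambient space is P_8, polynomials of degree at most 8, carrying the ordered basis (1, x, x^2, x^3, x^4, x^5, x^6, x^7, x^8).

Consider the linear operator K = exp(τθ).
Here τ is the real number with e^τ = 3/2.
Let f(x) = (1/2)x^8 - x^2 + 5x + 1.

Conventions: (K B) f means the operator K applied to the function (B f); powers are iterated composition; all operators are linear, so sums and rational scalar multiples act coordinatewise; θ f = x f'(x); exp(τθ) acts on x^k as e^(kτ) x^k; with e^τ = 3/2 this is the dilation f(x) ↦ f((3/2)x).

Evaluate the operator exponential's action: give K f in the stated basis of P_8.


exp(τθ) x^k = e^(kτ) x^k; with e^τ = 3/2 this sends x^k to (3/2)^k x^k
x ↦ 3/2 x
x^2 ↦ 9/4 x^2
x^8 ↦ 6561/256 x^8
applying this coordinatewise to f: exp(τθ) f = (6561/512)x^8 - (9/4)x^2 + (15/2)x + 1

g(x) = (6561/512)x^8 - (9/4)x^2 + (15/2)x + 1


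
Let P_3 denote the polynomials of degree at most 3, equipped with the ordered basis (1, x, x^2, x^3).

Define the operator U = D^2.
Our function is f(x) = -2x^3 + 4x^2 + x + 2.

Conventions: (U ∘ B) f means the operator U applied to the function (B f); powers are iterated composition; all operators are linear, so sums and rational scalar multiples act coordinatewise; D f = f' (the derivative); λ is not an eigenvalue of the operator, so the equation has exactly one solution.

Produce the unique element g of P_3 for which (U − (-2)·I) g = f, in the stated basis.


the image equals g(x) = -x^3 + 2x^2 + (7/2)x - 1

write g with unknown coordinates in the stated basis and equate coefficients in (U − (-2)·I) g = f
solving from the highest basis element down gives g = -x^3 + 2x^2 + (7/2)x - 1
check: U g = -6x + 4
so U g − (-2)·g = -2x^3 + 4x^2 + x + 2 = f ✓


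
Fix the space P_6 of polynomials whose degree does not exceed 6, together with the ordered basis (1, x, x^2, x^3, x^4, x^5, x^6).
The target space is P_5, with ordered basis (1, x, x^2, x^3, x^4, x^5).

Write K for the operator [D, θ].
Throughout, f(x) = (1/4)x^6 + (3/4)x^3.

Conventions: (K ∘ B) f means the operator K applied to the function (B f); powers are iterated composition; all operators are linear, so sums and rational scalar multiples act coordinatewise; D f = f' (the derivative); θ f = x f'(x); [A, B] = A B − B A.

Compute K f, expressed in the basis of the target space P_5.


θ f = (3/2)x^6 + (9/4)x^3
D θ f = 9x^5 + (27/4)x^2
D f = (3/2)x^5 + (9/4)x^2
θ D f = (15/2)x^5 + (9/2)x^2
[D, θ] f = (3/2)x^5 + (9/4)x^2

the result is g(x) = (3/2)x^5 + (9/4)x^2


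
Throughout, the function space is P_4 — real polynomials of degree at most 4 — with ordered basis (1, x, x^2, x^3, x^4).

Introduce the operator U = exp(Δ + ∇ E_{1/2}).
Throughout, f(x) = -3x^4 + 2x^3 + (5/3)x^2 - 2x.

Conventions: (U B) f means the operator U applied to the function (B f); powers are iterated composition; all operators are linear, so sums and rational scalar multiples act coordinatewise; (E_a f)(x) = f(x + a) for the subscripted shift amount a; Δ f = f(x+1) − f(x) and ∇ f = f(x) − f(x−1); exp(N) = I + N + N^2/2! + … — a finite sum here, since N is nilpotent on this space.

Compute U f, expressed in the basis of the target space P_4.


order-1 term: -24x^3 - 6x^2 - (7/3)x - 17/6
order-2 term: -72x^2 - 48x - 61/3
order-3 term: -96x - 56
order-4 term: -48
the series for exp(Δ + ∇ E_{1/2}) f terminates at order 4
exp(Δ + ∇ E_{1/2}) f = -3x^4 - 22x^3 - (229/3)x^2 - (445/3)x - 763/6

the result is g(x) = -3x^4 - 22x^3 - (229/3)x^2 - (445/3)x - 763/6


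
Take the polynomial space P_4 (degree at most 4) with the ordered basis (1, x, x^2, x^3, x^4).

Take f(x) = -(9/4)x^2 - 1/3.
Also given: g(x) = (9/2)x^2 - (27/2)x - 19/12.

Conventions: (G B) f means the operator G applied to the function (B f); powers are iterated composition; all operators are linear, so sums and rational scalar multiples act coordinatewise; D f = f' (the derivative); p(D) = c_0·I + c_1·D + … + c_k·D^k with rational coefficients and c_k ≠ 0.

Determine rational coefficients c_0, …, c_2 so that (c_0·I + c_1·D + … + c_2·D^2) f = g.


D^0 f = -(9/4)x^2 - 1/3
D^1 f = -(9/2)x
D^2 f = -9/2
matching coefficients of g against c_0 f + c_1 Df + … from the top degree down determines the c_i
solution: c_0 = -2, c_1 = 3, c_2 = 1/2

c_0 = -2, c_1 = 3, c_2 = 1/2


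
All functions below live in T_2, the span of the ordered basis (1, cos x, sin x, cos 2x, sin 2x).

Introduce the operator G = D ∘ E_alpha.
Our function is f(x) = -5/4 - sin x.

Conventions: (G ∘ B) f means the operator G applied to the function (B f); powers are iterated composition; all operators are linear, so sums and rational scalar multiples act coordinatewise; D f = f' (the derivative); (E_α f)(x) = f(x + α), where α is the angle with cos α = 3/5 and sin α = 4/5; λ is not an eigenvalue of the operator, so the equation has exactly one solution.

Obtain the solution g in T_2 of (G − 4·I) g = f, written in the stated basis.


write g with unknown coordinates in the stated basis and equate coefficients in (G − 4·I) g = f
solving from the highest basis element down gives g = 5/16 + (1/39)cos x + (8/39)sin x
check: G g = (4/39)cos x - (7/39)sin x
so G g − 4·g = -5/4 - sin x = f ✓

g(x) = 5/16 + (1/39)cos x + (8/39)sin x


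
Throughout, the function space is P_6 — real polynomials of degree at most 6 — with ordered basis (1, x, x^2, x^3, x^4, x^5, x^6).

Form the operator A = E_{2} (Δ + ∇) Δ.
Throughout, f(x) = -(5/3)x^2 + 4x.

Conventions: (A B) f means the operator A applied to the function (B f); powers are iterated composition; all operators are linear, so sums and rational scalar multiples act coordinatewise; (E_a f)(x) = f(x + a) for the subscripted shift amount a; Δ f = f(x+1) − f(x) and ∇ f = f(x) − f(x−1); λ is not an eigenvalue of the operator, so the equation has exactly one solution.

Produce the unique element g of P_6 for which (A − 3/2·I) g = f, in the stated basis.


write g with unknown coordinates in the stated basis and equate coefficients in (A − 3/2·I) g = f
solving from the highest basis element down gives g = (10/9)x^2 - (8/3)x + 80/27
check: A g = 40/9
so A g − 3/2·g = -(5/3)x^2 + 4x = f ✓

the result is g(x) = (10/9)x^2 - (8/3)x + 80/27


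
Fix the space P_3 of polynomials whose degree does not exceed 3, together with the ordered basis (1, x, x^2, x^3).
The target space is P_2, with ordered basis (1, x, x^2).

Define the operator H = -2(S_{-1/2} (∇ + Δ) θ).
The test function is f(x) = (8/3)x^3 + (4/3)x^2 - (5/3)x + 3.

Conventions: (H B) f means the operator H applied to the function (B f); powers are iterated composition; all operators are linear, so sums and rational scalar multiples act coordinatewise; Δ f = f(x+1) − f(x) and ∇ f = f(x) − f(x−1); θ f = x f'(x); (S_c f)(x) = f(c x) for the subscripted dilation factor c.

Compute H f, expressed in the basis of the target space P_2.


g(x) = -24x^2 + (32/3)x - 76/3

θ f = 8x^3 + (8/3)x^2 - (5/3)x
∇ θ f = 24x^2 - (56/3)x + 11/3
Δ θ f = 24x^2 + (88/3)x + 9
(∇ + Δ) θ f = 48x^2 + (32/3)x + 38/3
S_{-1/2} (∇ + Δ) θ f = 12x^2 - (16/3)x + 38/3
(-2(S_{-1/2} (∇ + Δ) θ)) f = -24x^2 + (32/3)x - 76/3


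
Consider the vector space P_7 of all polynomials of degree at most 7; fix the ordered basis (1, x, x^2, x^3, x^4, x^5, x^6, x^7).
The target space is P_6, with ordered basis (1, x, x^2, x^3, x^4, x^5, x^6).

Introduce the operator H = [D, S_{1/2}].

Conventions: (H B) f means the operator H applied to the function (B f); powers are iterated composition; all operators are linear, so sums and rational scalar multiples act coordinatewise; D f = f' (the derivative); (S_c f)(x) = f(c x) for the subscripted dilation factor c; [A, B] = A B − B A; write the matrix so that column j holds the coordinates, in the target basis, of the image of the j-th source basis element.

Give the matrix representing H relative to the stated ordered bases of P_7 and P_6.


image of 1: 0
image of x: -1/2
image of x^2: -(1/2)x
image of x^3: -(3/8)x^2
image of x^4: -(1/4)x^3
image of x^5: -(5/32)x^4
image of x^6: -(3/32)x^5
image of x^7: -(7/128)x^6
each image's coordinates form column j of the matrix

the matrix is [[0, -1/2, 0, 0, 0, 0, 0, 0]; [0, 0, -1/2, 0, 0, 0, 0, 0]; [0, 0, 0, -3/8, 0, 0, 0, 0]; [0, 0, 0, 0, -1/4, 0, 0, 0]; [0, 0, 0, 0, 0, -5/32, 0, 0]; [0, 0, 0, 0, 0, 0, -3/32, 0]; [0, 0, 0, 0, 0, 0, 0, -7/128]] (rows listed top to bottom)


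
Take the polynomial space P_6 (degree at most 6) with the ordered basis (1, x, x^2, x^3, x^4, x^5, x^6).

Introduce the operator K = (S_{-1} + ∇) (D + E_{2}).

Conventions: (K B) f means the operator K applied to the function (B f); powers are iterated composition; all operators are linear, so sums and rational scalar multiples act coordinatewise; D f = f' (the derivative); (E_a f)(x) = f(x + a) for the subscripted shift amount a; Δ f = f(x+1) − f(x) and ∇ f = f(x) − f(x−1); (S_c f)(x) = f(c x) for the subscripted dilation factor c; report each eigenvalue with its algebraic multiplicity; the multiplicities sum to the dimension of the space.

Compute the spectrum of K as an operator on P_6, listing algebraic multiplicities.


image of 1: 1
image of x: -x + 4
image of x^2: x^2 - 4x + 9
image of x^3: -x^3 + 12x^2 + 3x + 12
image of x^4: x^4 - 8x^3 + 54x^2 - 16x + 35
image of x^5: -x^5 + 20x^4 + 10x^3 + 120x^2 + 15x + 58
image of x^6: x^6 - 12x^5 + 135x^4 - 80x^3 + 525x^2 - 36x + 133
the matrix is upper triangular; its diagonal is (1, -1, 1, -1, 1, -1, 1)
for a triangular matrix the eigenvalues are the diagonal entries, with algebraic multiplicity their repetition count

λ = -1 (multiplicity 3), λ = 1 (multiplicity 4)


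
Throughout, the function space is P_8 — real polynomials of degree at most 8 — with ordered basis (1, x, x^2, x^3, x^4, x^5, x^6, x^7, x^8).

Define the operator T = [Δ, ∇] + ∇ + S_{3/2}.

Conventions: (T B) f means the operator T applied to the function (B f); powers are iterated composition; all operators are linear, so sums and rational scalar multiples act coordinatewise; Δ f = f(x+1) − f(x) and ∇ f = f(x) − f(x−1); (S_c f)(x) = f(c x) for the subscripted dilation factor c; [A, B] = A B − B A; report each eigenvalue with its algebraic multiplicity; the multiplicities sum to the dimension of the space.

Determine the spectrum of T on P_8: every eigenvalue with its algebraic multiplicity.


λ = 1 (multiplicity 1), λ = 3/2 (multiplicity 1), λ = 9/4 (multiplicity 1), λ = 27/8 (multiplicity 1), λ = 81/16 (multiplicity 1), λ = 243/32 (multiplicity 1), λ = 729/64 (multiplicity 1), λ = 2187/128 (multiplicity 1), λ = 6561/256 (multiplicity 1)

image of 1: 1
image of x: (3/2)x + 1
image of x^2: (9/4)x^2 + 2x - 1
image of x^3: (27/8)x^3 + 3x^2 - 3x + 1
image of x^4: (81/16)x^4 + 4x^3 - 6x^2 + 4x - 1
image of x^5: (243/32)x^5 + 5x^4 - 10x^3 + 10x^2 - 5x + 1
image of x^6: (729/64)x^6 + 6x^5 - 15x^4 + 20x^3 - 15x^2 + 6x - 1
image of x^7: (2187/128)x^7 + 7x^6 - 21x^5 + 35x^4 - 35x^3 + 21x^2 - 7x + 1
image of x^8: (6561/256)x^8 + 8x^7 - 28x^6 + 56x^5 - 70x^4 + 56x^3 - 28x^2 + 8x - 1
the matrix is upper triangular; its diagonal is (1, 3/2, 9/4, 27/8, 81/16, 243/32, 729/64, 2187/128, 6561/256)
for a triangular matrix the eigenvalues are the diagonal entries, with algebraic multiplicity their repetition count


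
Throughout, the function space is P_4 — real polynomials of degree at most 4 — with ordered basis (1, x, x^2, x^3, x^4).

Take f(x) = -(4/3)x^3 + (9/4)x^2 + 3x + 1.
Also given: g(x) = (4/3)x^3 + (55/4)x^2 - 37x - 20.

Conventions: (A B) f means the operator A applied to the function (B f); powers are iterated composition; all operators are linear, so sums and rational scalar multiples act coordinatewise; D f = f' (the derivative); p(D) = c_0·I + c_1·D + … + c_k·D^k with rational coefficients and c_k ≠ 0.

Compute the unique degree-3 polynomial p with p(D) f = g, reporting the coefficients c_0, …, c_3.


c_0 = -1, c_1 = -4, c_2 = 2, c_3 = 2

D^0 f = -(4/3)x^3 + (9/4)x^2 + 3x + 1
D^1 f = -4x^2 + (9/2)x + 3
D^2 f = -8x + 9/2
D^3 f = -8
matching coefficients of g against c_0 f + c_1 Df + … from the top degree down determines the c_i
solution: c_0 = -1, c_1 = -4, c_2 = 2, c_3 = 2


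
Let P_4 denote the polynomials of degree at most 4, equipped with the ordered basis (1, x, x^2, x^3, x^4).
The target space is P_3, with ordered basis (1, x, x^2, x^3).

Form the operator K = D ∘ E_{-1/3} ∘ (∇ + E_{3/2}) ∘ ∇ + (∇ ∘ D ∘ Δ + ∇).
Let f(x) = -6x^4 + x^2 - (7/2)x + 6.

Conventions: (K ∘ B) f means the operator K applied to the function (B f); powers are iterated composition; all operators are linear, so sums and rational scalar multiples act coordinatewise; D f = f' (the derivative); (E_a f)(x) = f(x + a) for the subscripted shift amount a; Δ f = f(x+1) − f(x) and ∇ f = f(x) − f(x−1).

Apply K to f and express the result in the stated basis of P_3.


∇ f = -24x^3 + 36x^2 - 22x + 3/2
∇ ∇ f = -72x^2 + 144x - 82
E_{3/2} ∇ f = -24x^3 - 72x^2 - 76x - 63/2
(∇ + E_{3/2}) ∇ f = -24x^3 - 144x^2 + 68x - 227/2
E_{-1/3} (∇ + E_{3/2}) ∇ f = -24x^3 - 120x^2 + 156x - 2723/18
D E_{-1/3} (∇ + E_{3/2}) ∇ f = -72x^2 - 240x + 156
Δ f = -24x^3 - 36x^2 - 22x - 17/2
D Δ f = -72x^2 - 72x - 22
∇ D Δ f = -144x
∇ f = -24x^3 + 36x^2 - 22x + 3/2
(∇ ∘ D ∘ Δ + ∇) f = -24x^3 + 36x^2 - 166x + 3/2
(D ∘ E_{-1/3} ∘ (∇ + E_{3/2}) ∘ ∇ + (∇ ∘ D ∘ Δ + ∇)) f = -24x^3 - 36x^2 - 406x + 315/2

the result is g(x) = -24x^3 - 36x^2 - 406x + 315/2


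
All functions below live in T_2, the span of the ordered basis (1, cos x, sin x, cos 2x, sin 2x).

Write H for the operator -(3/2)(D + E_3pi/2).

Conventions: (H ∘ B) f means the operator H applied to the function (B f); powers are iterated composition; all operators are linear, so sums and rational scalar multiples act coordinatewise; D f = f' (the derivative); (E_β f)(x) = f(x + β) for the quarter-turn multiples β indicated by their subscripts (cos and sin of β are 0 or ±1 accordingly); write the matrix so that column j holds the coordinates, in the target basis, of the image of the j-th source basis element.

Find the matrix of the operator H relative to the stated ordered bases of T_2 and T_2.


the matrix is [[-3/2, 0, 0, 0, 0]; [0, 0, 0, 0, 0]; [0, 0, 0, 0, 0]; [0, 0, 0, 3/2, -3]; [0, 0, 0, 3, 3/2]] (rows listed top to bottom)

image of 1: -3/2
image of cos x: 0
image of sin x: 0
image of cos 2x: (3/2)cos 2x + 3sin 2x
image of sin 2x: -3cos 2x + (3/2)sin 2x
each image's coordinates form column j of the matrix


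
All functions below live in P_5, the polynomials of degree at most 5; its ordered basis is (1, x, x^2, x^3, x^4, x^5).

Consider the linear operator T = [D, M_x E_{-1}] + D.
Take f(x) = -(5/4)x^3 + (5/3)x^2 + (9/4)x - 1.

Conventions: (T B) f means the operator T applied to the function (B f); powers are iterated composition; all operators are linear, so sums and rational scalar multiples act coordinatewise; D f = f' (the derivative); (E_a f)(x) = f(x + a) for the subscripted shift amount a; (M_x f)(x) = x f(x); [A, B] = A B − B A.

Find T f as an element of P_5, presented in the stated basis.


E_{-1} f = -(5/4)x^3 + (65/12)x^2 - (29/6)x - 1/3
M_x E_{-1} f = -(5/4)x^4 + (65/12)x^3 - (29/6)x^2 - (1/3)x
D (M_x E_{-1}) f = -5x^3 + (65/4)x^2 - (29/3)x - 1/3
D f = -(15/4)x^2 + (10/3)x + 9/4
E_{-1} D f = -(15/4)x^2 + (65/6)x - 29/6
M_x E_{-1} D f = -(15/4)x^3 + (65/6)x^2 - (29/6)x
[D, M_x E_{-1}] f = -(5/4)x^3 + (65/12)x^2 - (29/6)x - 1/3
D f = -(15/4)x^2 + (10/3)x + 9/4
([D, M_x E_{-1}] + D) f = -(5/4)x^3 + (5/3)x^2 - (3/2)x + 23/12

g(x) = -(5/4)x^3 + (5/3)x^2 - (3/2)x + 23/12


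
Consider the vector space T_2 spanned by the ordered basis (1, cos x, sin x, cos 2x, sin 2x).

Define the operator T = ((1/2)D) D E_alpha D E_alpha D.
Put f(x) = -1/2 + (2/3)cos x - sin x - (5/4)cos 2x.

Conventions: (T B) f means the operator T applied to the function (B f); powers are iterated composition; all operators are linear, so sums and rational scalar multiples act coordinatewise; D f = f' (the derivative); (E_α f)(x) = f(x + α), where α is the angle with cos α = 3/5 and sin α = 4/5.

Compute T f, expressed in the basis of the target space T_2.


the result is g(x) = -(43/75)cos x - (9/50)sin x + (1054/125)cos 2x - (672/125)sin 2x

D f = -cos x - (2/3)sin x + (5/2)sin 2x
E_alpha D f = -(17/15)cos x + (2/5)sin x + (12/5)cos 2x - (7/10)sin 2x
D (E_alpha D) f = (2/5)cos x + (17/15)sin x - (7/5)cos 2x - (24/5)sin 2x
E_alpha D (E_alpha D) f = (86/75)cos x + (9/25)sin x - (527/125)cos 2x + (336/125)sin 2x
D E_alpha D (E_alpha D) f = (9/25)cos x - (86/75)sin x + (672/125)cos 2x + (1054/125)sin 2x
D (D E_alpha D E_alpha D) f = -(86/75)cos x - (9/25)sin x + (2108/125)cos 2x - (1344/125)sin 2x
((1/2)D) (D E_alpha D E_alpha D) f = -(43/75)cos x - (9/50)sin x + (1054/125)cos 2x - (672/125)sin 2x


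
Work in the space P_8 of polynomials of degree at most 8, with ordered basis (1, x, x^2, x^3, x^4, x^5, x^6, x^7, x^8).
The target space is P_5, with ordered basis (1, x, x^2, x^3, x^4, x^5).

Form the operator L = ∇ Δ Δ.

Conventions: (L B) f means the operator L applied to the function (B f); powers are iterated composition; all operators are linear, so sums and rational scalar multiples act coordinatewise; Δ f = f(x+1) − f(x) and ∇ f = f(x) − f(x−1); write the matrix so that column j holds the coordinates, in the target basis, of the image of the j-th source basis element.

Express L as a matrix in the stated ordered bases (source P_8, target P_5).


image of 1: 0
image of x: 0
image of x^2: 0
image of x^3: 6
image of x^4: 24x + 12
image of x^5: 60x^2 + 60x + 30
image of x^6: 120x^3 + 180x^2 + 180x + 60
image of x^7: 210x^4 + 420x^3 + 630x^2 + 420x + 126
image of x^8: 336x^5 + 840x^4 + 1680x^3 + 1680x^2 + 1008x + 252
each image's coordinates form column j of the matrix

the matrix is [[0, 0, 0, 6, 12, 30, 60, 126, 252]; [0, 0, 0, 0, 24, 60, 180, 420, 1008]; [0, 0, 0, 0, 0, 60, 180, 630, 1680]; [0, 0, 0, 0, 0, 0, 120, 420, 1680]; [0, 0, 0, 0, 0, 0, 0, 210, 840]; [0, 0, 0, 0, 0, 0, 0, 0, 336]] (rows listed top to bottom)


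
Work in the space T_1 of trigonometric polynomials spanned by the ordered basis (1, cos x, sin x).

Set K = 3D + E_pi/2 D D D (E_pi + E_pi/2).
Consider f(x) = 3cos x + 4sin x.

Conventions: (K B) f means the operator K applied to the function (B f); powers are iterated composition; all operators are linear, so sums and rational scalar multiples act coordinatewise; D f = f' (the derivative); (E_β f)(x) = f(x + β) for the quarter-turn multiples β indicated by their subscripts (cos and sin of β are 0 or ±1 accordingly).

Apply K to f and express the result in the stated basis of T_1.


D f = 4cos x - 3sin x
(3D) f = 12cos x - 9sin x
E_pi f = -3cos x - 4sin x
E_pi/2 f = 4cos x - 3sin x
(E_pi + E_pi/2) f = cos x - 7sin x
D (E_pi + E_pi/2) f = -7cos x - sin x
D D (E_pi + E_pi/2) f = -cos x + 7sin x
D D D (E_pi + E_pi/2) f = 7cos x + sin x
E_pi/2 (D D D) (E_pi + E_pi/2) f = cos x - 7sin x
(3D + E_pi/2 D D D (E_pi + E_pi/2)) f = 13cos x - 16sin x

g(x) = 13cos x - 16sin x


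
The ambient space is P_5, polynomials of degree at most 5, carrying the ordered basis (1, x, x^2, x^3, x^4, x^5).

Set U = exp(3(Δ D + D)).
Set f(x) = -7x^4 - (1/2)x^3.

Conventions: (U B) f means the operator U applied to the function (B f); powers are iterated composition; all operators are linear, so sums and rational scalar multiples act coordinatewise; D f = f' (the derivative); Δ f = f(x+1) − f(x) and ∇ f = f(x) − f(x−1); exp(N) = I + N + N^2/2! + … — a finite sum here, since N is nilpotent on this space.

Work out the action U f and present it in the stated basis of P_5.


order-1 term: -84x^3 - (513/2)x^2 - 261x - 177/2
order-2 term: -378x^2 - (3051/2)x - 1539
order-3 term: -756x - 4563/2
order-4 term: -567
the series for exp(3(Δ D + D)) f terminates at order 4
exp(3(Δ D + D)) f = -7x^4 - (169/2)x^3 - (1269/2)x^2 - (5085/2)x - 4476

the image equals g(x) = -7x^4 - (169/2)x^3 - (1269/2)x^2 - (5085/2)x - 4476


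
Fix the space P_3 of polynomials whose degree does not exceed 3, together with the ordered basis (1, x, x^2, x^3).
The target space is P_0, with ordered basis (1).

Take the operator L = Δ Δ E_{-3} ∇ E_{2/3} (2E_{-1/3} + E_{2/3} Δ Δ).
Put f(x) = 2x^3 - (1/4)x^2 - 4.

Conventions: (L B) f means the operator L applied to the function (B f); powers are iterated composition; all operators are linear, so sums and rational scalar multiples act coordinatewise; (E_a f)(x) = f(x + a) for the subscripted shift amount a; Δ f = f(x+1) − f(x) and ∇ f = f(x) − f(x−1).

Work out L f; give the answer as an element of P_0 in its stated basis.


g(x) = 24

E_{-1/3} f = 2x^3 - (9/4)x^2 + (5/6)x - 443/108
(2E_{-1/3}) f = 4x^3 - (9/2)x^2 + (5/3)x - 443/54
Δ f = 6x^2 + (11/2)x + 7/4
Δ Δ f = 12x + 23/2
E_{2/3} Δ Δ f = 12x + 39/2
(2E_{-1/3} + E_{2/3} Δ Δ) f = 4x^3 - (9/2)x^2 + (41/3)x + 305/27
E_{2/3} (2E_{-1/3} + E_{2/3} Δ Δ) f = 4x^3 + (7/2)x^2 + 13x + 529/27
∇ E_{2/3} (2E_{-1/3} + E_{2/3} Δ Δ) f = 12x^2 - 5x + 27/2
E_{-3} ∇ E_{2/3} (2E_{-1/3} + E_{2/3} Δ Δ) f = 12x^2 - 77x + 273/2
Δ (E_{-3} ∇) E_{2/3} (2E_{-1/3} + E_{2/3} Δ Δ) f = 24x - 65
Δ Δ (E_{-3} ∇) E_{2/3} (2E_{-1/3} + E_{2/3} Δ Δ) f = 24


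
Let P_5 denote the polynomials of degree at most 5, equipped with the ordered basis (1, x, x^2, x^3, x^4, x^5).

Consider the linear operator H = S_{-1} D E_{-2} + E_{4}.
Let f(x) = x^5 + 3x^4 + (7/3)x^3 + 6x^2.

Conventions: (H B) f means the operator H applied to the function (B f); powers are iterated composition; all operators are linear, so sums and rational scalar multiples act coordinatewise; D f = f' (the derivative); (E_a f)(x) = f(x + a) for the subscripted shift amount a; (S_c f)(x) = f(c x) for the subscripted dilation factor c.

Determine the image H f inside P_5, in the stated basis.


E_{-2} f = x^5 - 7x^4 + (55/3)x^3 - 16x^2 - 12x + 64/3
D E_{-2} f = 5x^4 - 28x^3 + 55x^2 - 32x - 12
S_{-1} D E_{-2} f = 5x^4 + 28x^3 + 55x^2 + 32x - 12
E_{4} f = x^5 + 23x^4 + (631/3)x^3 + 962x^2 + 2208x + 6112/3
(S_{-1} D E_{-2} + E_{4}) f = x^5 + 28x^4 + (715/3)x^3 + 1017x^2 + 2240x + 6076/3

the image equals g(x) = x^5 + 28x^4 + (715/3)x^3 + 1017x^2 + 2240x + 6076/3


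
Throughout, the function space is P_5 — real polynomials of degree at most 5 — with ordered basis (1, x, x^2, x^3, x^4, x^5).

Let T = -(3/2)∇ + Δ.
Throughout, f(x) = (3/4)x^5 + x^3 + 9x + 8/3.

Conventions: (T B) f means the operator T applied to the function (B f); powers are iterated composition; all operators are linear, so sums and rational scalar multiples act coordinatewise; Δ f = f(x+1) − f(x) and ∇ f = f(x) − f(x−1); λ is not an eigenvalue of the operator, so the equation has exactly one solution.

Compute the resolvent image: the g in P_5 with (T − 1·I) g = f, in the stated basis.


write g with unknown coordinates in the stated basis and equate coefficients in (T − 1·I) g = f
solving from the highest basis element down gives g = -(3/4)x^5 + (15/8)x^4 - (47/2)x^3 + (537/8)x^2 - (531/2)x + 7553/24
check: T g = (15/8)x^4 - (45/2)x^3 + (537/8)x^2 - (513/2)x + 2539/8
so T g − 1·g = (3/4)x^5 + x^3 + 9x + 8/3 = f ✓

g(x) = -(3/4)x^5 + (15/8)x^4 - (47/2)x^3 + (537/8)x^2 - (531/2)x + 7553/24
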